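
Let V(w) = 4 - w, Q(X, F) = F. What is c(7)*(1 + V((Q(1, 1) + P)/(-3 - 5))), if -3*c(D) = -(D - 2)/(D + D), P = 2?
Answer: 215/336 ≈ 0.63988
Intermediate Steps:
c(D) = (-2 + D)/(6*D) (c(D) = -(-1)*(D - 2)/(D + D)/3 = -(-1)*(-2 + D)/((2*D))/3 = -(-1)*(-2 + D)*(1/(2*D))/3 = -(-1)*(-2 + D)/(2*D)/3 = -(-1)*(-2 + D)/(6*D) = (-2 + D)/(6*D))
c(7)*(1 + V((Q(1, 1) + P)/(-3 - 5))) = ((⅙)*(-2 + 7)/7)*(1 + (4 - (1 + 2)/(-3 - 5))) = ((⅙)*(⅐)*5)*(1 + (4 - 3/(-8))) = 5*(1 + (4 - 3*(-1)/8))/42 = 5*(1 + (4 - 1*(-3/8)))/42 = 5*(1 + (4 + 3/8))/42 = 5*(1 + 35/8)/42 = (5/42)*(43/8) = 215/336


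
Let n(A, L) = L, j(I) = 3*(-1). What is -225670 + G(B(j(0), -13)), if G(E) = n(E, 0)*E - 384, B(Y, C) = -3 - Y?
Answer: -226054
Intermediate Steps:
j(I) = -3
G(E) = -384 (G(E) = 0*E - 384 = 0 - 384 = -384)
-225670 + G(B(j(0), -13)) = -225670 - 384 = -226054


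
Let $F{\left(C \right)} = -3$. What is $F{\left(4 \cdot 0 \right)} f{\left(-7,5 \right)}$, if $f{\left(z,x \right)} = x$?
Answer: $-15$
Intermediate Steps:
$F{\left(4 \cdot 0 \right)} f{\left(-7,5 \right)} = \left(-3\right) 5 = -15$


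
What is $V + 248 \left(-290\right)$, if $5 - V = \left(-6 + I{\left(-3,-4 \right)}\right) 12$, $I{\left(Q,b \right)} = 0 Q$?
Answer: $-71843$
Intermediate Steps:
$I{\left(Q,b \right)} = 0$
$V = 77$ ($V = 5 - \left(-6 + 0\right) 12 = 5 - \left(-6\right) 12 = 5 - -72 = 5 + 72 = 77$)
$V + 248 \left(-290\right) = 77 + 248 \left(-290\right) = 77 - 71920 = -71843$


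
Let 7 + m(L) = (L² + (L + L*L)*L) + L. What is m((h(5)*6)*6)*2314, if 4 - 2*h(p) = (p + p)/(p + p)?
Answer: 377975702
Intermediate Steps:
h(p) = 3/2 (h(p) = 2 - (p + p)/(2*(p + p)) = 2 - 2*p/(2*(2*p)) = 2 - 2*p*1/(2*p)/2 = 2 - ½*1 = 2 - ½ = 3/2)
m(L) = -7 + L + L² + L*(L + L²) (m(L) = -7 + ((L² + (L + L*L)*L) + L) = -7 + ((L² + (L + L²)*L) + L) = -7 + ((L² + L*(L + L²)) + L) = -7 + (L + L² + L*(L + L²)) = -7 + L + L² + L*(L + L²))
m((h(5)*6)*6)*2314 = (-7 + ((3/2)*6)*6 + (((3/2)*6)*6)³ + 2*(((3/2)*6)*6)²)*2314 = (-7 + 9*6 + (9*6)³ + 2*(9*6)²)*2314 = (-7 + 54 + 54³ + 2*54²)*2314 = (-7 + 54 + 157464 + 2*2916)*2314 = (-7 + 54 + 157464 + 5832)*2314 = 163343*2314 = 377975702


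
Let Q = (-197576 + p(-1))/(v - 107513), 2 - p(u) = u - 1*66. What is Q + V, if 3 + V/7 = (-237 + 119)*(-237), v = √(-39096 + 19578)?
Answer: 2262604115468158/11559064687 + 197507*I*√19518/11559064687 ≈ 1.9574e+5 + 0.0023871*I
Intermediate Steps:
p(u) = 68 - u (p(u) = 2 - (u - 1*66) = 2 - (u - 66) = 2 - (-66 + u) = 2 + (66 - u) = 68 - u)
v = I*√19518 (v = √(-19518) = I*√19518 ≈ 139.71*I)
V = 195741 (V = -21 + 7*((-237 + 119)*(-237)) = -21 + 7*(-118*(-237)) = -21 + 7*27966 = -21 + 195762 = 195741)
Q = -197507/(-107513 + I*√19518) (Q = (-197576 + (68 - 1*(-1)))/(I*√19518 - 107513) = (-197576 + (68 + 1))/(-107513 + I*√19518) = (-197576 + 69)/(-107513 + I*√19518) = -197507/(-107513 + I*√19518) ≈ 1.837 + 0.0023871*I)
Q + V = (21234570091/11559064687 + 197507*I*√19518/11559064687) + 195741 = 2262604115468158/11559064687 + 197507*I*√19518/11559064687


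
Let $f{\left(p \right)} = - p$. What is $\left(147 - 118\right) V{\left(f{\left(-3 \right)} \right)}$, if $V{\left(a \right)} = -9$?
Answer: $-261$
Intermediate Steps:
$\left(147 - 118\right) V{\left(f{\left(-3 \right)} \right)} = \left(147 - 118\right) \left(-9\right) = 29 \left(-9\right) = -261$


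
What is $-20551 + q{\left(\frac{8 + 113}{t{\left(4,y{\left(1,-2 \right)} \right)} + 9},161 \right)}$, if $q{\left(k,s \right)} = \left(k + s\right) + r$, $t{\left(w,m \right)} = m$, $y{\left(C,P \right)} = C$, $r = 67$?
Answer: $- \frac{203109}{10} \approx -20311.0$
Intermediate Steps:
$q{\left(k,s \right)} = 67 + k + s$ ($q{\left(k,s \right)} = \left(k + s\right) + 67 = 67 + k + s$)
$-20551 + q{\left(\frac{8 + 113}{t{\left(4,y{\left(1,-2 \right)} \right)} + 9},161 \right)} = -20551 + \left(67 + \frac{8 + 113}{1 + 9} + 161\right) = -20551 + \left(67 + \frac{121}{10} + 161\right) = -20551 + \frac{2401}{10} = - \frac{203109}{10}$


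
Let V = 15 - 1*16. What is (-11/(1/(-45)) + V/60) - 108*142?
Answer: -890461/60 ≈ -14841.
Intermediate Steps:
V = -1 (V = 15 - 16 = -1)
(-11/(1/(-45)) + V/60) - 108*142 = (-11/(1/(-45)) - 1/60) - 108*142 = (-11/(-1/45) - 1*1/60) - 15336 = (-11*(-45) - 1/60) - 15336 = (495 - 1/60) - 15336 = 29699/60 - 15336 = -890461/60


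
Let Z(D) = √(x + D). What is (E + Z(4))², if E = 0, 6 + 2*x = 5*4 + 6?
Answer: 14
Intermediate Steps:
x = 10 (x = -3 + (5*4 + 6)/2 = -3 + (20 + 6)/2 = -3 + (½)*26 = -3 + 13 = 10)
Z(D) = √(10 + D)
(E + Z(4))² = (0 + √(10 + 4))² = (0 + √14)² = (√14)² = 14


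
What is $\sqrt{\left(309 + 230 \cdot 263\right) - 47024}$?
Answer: $5 \sqrt{551} \approx 117.37$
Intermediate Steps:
$\sqrt{\left(309 + 230 \cdot 263\right) - 47024} = \sqrt{\left(309 + 60490\right) - 47024} = \sqrt{60799 - 47024} = \sqrt{13775} = 5 \sqrt{551}$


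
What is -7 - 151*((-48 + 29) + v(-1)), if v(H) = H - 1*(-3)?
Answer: 2560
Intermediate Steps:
v(H) = 3 + H (v(H) = H + 3 = 3 + H)
-7 - 151*((-48 + 29) + v(-1)) = -7 - 151*((-48 + 29) + (3 - 1)) = -7 - 151*(-19 + 2) = -7 - 151*(-17) = -7 + 2567 = 2560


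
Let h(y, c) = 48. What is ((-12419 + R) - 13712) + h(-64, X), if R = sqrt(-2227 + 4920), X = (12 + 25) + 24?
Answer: -26083 + sqrt(2693) ≈ -26031.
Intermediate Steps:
X = 61 (X = 37 + 24 = 61)
R = sqrt(2693) ≈ 51.894
((-12419 + R) - 13712) + h(-64, X) = ((-12419 + sqrt(2693)) - 13712) + 48 = (-26131 + sqrt(2693)) + 48 = -26083 + sqrt(2693)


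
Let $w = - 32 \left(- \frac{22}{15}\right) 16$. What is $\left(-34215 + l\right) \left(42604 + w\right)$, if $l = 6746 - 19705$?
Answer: $- \frac{30678384376}{15} \approx -2.0452 \cdot 10^{9}$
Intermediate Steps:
$l = -12959$ ($l = 6746 - 19705 = -12959$)
$w = \frac{11264}{15}$ ($w = - 32 \left(\left(-22\right) \frac{1}{15}\right) 16 = \left(-32\right) \left(- \frac{22}{15}\right) 16 = \frac{704}{15} \cdot 16 = \frac{11264}{15} \approx 750.93$)
$\left(-34215 + l\right) \left(42604 + w\right) = \left(-34215 - 12959\right) \left(42604 + \frac{11264}{15}\right) = \left(-47174\right) \frac{650324}{15} = - \frac{30678384376}{15}$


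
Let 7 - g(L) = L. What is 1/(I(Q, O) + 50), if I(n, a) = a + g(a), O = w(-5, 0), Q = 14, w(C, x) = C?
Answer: 1/57 ≈ 0.017544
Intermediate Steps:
O = -5
g(L) = 7 - L
I(n, a) = 7 (I(n, a) = a + (7 - a) = 7)
1/(I(Q, O) + 50) = 1/(7 + 50) = 1/57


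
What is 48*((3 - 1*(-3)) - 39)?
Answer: -1584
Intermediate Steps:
48*((3 - 1*(-3)) - 39) = 48*((3 + 3) - 39) = 48*(6 - 39) = 48*(-33) = -1584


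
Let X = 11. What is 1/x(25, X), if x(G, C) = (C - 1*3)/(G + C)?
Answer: 9/2 ≈ 4.5000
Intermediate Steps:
x(G, C) = (-3 + C)/(C + G) (x(G, C) = (C - 3)/(C + G) = (-3 + C)/(C + G))
1/x(25, X) = 1/((-3 + 11)/(11 + 25)) = 1/(8/36) = 1/((1/36)*8) = 1/(2/9) = 9/2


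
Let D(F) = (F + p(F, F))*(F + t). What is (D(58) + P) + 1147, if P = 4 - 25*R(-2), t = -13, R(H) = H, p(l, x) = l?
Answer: 6421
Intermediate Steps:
P = 54 (P = 4 - 25*(-2) = 4 + 50 = 54)
D(F) = 2*F*(-13 + F) (D(F) = (F + F)*(F - 13) = (2*F)*(-13 + F) = 2*F*(-13 + F))
(D(58) + P) + 1147 = (2*58*(-13 + 58) + 54) + 1147 = (2*58*45 + 54) + 1147 = (5220 + 54) + 1147 = 5274 + 1147 = 6421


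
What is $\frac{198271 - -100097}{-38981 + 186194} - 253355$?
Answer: $- \frac{4144094583}{16357} \approx -2.5335 \cdot 10^{5}$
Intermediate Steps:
$\frac{198271 - -100097}{-38981 + 186194} - 253355 = \frac{198271 + \left(-9318 + 109415\right)}{147213} - 253355 = \left(198271 + 100097\right) \frac{1}{147213} - 253355 = 298368 \cdot \frac{1}{147213} - 253355 = \frac{33152}{16357} - 253355 = - \frac{4144094583}{16357}$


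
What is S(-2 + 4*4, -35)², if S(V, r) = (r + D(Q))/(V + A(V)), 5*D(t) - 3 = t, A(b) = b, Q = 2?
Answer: 289/196 ≈ 1.4745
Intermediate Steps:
D(t) = ⅗ + t/5
S(V, r) = (1 + r)/(2*V) (S(V, r) = (r + (⅗ + (⅕)*2))/(V + V) = (r + (⅗ + ⅖))/((2*V)) = (r + 1)*(1/(2*V)) = (1 + r)*(1/(2*V)) = (1 + r)/(2*V))
S(-2 + 4*4, -35)² = ((1 - 35)/(2*(-2 + 4*4)))² = ((½)*(-34)/(-2 + 16))² = ((½)*(-34)/14)² = ((½)*(1/14)*(-34))² = (-17/14)² = 289/196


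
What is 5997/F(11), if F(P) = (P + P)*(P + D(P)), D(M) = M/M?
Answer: 1999/88 ≈ 22.716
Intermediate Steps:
D(M) = 1
F(P) = 2*P*(1 + P) (F(P) = (P + P)*(P + 1) = (2*P)*(1 + P) = 2*P*(1 + P))
5997/F(11) = 5997/((2*11*(1 + 11))) = 5997/((2*11*12)) = 5997/264 = 5997*(1/264) = 1999/88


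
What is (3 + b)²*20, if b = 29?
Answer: 20480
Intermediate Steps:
(3 + b)²*20 = (3 + 29)²*20 = 32²*20 = 1024*20 = 20480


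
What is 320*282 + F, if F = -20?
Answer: 90220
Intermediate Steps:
320*282 + F = 320*282 - 20 = 90240 - 20 = 90220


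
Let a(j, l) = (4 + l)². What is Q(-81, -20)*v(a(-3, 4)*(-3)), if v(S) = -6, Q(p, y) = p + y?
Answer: 606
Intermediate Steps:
Q(-81, -20)*v(a(-3, 4)*(-3)) = (-81 - 20)*(-6) = -101*(-6) = 606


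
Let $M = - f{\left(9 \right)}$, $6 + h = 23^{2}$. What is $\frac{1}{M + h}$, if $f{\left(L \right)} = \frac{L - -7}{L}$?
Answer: $\frac{9}{4691} \approx 0.0019186$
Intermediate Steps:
$f{\left(L \right)} = \frac{7 + L}{L}$ ($f{\left(L \right)} = \frac{L + 7}{L} = \frac{7 + L}{L}$)
$h = 523$ ($h = -6 + 23^{2} = -6 + 529 = 523$)
$M = - \frac{16}{9}$ ($M = - \frac{7 + 9}{9} = - \frac{16}{9} \approx -1.7778$)
$\frac{1}{M + h} = \frac{1}{- \frac{16}{9} + 523} = \frac{1}{\frac{4691}{9}} = \frac{9}{4691}$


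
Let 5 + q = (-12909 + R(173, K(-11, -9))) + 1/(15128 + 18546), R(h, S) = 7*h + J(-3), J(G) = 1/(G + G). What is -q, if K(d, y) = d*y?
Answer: 591138650/50511 ≈ 11703.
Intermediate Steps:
J(G) = 1/(2*G)
R(h, S) = -⅙ + 7*h (R(h, S) = 7*h + (½)/(-3) = 7*h + (½)*(-⅓) = 7*h - ⅙ = -⅙ + 7*h)
q = -591138650/50511 (q = -5 + ((-12909 + (-⅙ + 7*173)) + 1/(15128 + 18546)) = -5 + ((-12909 + (-⅙ + 1211)) + 1/33674) = -5 + ((-12909 + 7265/6) + 1/33674) = -5 + (-70189/6 + 1/33674) = -5 - 590886095/50511 = -591138650/50511 ≈ -11703.)
-q = -1*(-591138650/50511) = 591138650/50511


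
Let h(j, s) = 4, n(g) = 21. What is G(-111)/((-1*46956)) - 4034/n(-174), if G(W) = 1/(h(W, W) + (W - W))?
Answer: -12026699/62608 ≈ -192.10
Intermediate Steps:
G(W) = 1/4 (G(W) = 1/(4 + (W - W)) = 1/(4 + 0) = 1/4)
G(-111)/((-1*46956)) - 4034/n(-174) = 1/(4*((-1*46956))) - 4034/21 = (1/4)/(-46956) - 4034*1/21 = (1/4)*(-1/46956) - 4034/21 = -1/187824 - 4034/21 = -12026699/62608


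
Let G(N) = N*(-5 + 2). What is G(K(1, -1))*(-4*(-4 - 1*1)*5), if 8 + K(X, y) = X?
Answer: 2100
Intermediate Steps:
K(X, y) = -8 + X
G(N) = -3*N (G(N) = N*(-3) = -3*N)
G(K(1, -1))*(-4*(-4 - 1*1)*5) = (-3*(-8 + 1))*(-4*(-4 - 1*1)*5) = (-3*(-7))*(-4*(-4 - 1)*5) = 21*(-4*(-5)*5) = 21*(20*5) = 21*100 = 2100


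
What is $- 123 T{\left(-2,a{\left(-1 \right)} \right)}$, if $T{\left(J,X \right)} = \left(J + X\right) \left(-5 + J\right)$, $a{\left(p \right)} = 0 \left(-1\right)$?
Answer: $-1722$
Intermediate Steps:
$a{\left(p \right)} = 0$
$T{\left(J,X \right)} = \left(-5 + J\right) \left(J + X\right)$
$- 123 T{\left(-2,a{\left(-1 \right)} \right)} = - 123 \left(\left(-2\right)^{2} - -10 - 0 - 0\right) = - 123 \left(4 + 10 + 0 + 0\right) = \left(-123\right) 14 = -1722$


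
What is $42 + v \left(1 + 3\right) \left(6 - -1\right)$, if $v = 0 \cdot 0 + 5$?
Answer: $182$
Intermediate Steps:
$v = 5$ ($v = 0 + 5 = 5$)
$42 + v \left(1 + 3\right) \left(6 - -1\right) = 42 + 5 \left(1 + 3\right) \left(6 - -1\right) = 42 + 5 \cdot 4 \left(6 + 1\right) = 42 + 5 \cdot 4 \cdot 7 = 42 + 5 \cdot 28 = 42 + 140 = 182$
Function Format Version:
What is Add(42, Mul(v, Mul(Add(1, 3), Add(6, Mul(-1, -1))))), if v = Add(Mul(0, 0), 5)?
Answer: 182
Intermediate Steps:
v = 5 (v = Add(0, 5) = 5)
Add(42, Mul(v, Mul(Add(1, 3), Add(6, Mul(-1, -1))))) = Add(42, Mul(5, Mul(Add(1, 3), Add(6, Mul(-1, -1))))) = Add(42, Mul(5, Mul(4, Add(6, 1)))) = Add(42, Mul(5, Mul(4, 7))) = Add(42, Mul(5, 28)) = Add(42, 140) = 182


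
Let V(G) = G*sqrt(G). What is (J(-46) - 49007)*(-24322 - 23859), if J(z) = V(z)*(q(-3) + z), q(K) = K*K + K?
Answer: 2361206267 - 88653040*I*sqrt(46) ≈ 2.3612e+9 - 6.0127e+8*I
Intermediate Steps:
q(K) = K + K**2 (q(K) = K**2 + K = K + K**2)
V(G) = G**(3/2)
J(z) = z**(3/2)*(6 + z) (J(z) = z**(3/2)*(-3*(1 - 3) + z) = z**(3/2)*(-3*(-2) + z) = z**(3/2)*(6 + z))
(J(-46) - 49007)*(-24322 - 23859) = ((-46)**(3/2)*(6 - 46) - 49007)*(-24322 - 23859) = (-46*I*sqrt(46)*(-40) - 49007)*(-48181) = (1840*I*sqrt(46) - 49007)*(-48181) = (-49007 + 1840*I*sqrt(46))*(-48181) = 2361206267 - 88653040*I*sqrt(46)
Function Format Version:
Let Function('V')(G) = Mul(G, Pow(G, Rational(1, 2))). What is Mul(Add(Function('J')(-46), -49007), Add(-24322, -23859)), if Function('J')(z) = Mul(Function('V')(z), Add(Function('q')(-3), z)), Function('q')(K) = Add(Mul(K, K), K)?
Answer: Add(2361206267, Mul(-88653040, I, Pow(46, Rational(1, 2)))) ≈ Add(2.3612e+9, Mul(-6.0127e+8, I))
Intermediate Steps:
Function('q')(K) = Add(K, Pow(K, 2)) (Function('q')(K) = Add(Pow(K, 2), K) = Add(K, Pow(K, 2)))
Function('V')(G) = Pow(G, Rational(3, 2))
Function('J')(z) = Mul(Pow(z, Rational(3, 2)), Add(6, z)) (Function('J')(z) = Mul(Pow(z, Rational(3, 2)), Add(Mul(-3, Add(1, -3)), z)) = Mul(Pow(z, Rational(3, 2)), Add(Mul(-3, -2), z)) = Mul(Pow(z, Rational(3, 2)), Add(6, z)))
Mul(Add(Function('J')(-46), -49007), Add(-24322, -23859)) = Mul(Add(Mul(Pow(-46, Rational(3, 2)), Add(6, -46)), -49007), Add(-24322, -23859)) = Mul(Add(Mul(Mul(-46, I, Pow(46, Rational(1, 2))), -40), -49007), -48181) = Mul(Add(Mul(1840, I, Pow(46, Rational(1, 2))), -49007), -48181) = Mul(Add(-49007, Mul(1840, I, Pow(46, Rational(1, 2)))), -48181) = Add(2361206267, Mul(-88653040, I, Pow(46, Rational(1, 2))))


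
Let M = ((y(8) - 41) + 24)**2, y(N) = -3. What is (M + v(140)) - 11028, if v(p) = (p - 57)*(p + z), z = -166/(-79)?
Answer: 92146/79 ≈ 1166.4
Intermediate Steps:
z = 166/79 (z = -166*(-1/79) = 166/79 ≈ 2.1013)
v(p) = (-57 + p)*(166/79 + p) (v(p) = (p - 57)*(p + 166/79) = (-57 + p)*(166/79 + p))
M = 400 (M = ((-3 - 41) + 24)**2 = (-44 + 24)**2 = (-20)**2 = 400)
(M + v(140)) - 11028 = (400 + (-9462/79 + 140**2 - 4337/79*140)) - 11028 = (400 + (-9462/79 + 19600 - 607180/79)) - 11028 = (400 + 931758/79) - 11028 = 963358/79 - 11028 = 92146/79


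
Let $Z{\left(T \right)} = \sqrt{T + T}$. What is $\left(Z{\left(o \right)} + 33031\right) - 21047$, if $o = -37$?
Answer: $11984 + i \sqrt{74} \approx 11984.0 + 8.6023 i$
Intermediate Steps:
$Z{\left(T \right)} = \sqrt{2} \sqrt{T}$ ($Z{\left(T \right)} = \sqrt{2 T} = \sqrt{2} \sqrt{T}$)
$\left(Z{\left(o \right)} + 33031\right) - 21047 = \left(\sqrt{2} \sqrt{-37} + 33031\right) - 21047 = \left(\sqrt{2} i \sqrt{37} + 33031\right) - 21047 = \left(i \sqrt{74} + 33031\right) - 21047 = \left(33031 + i \sqrt{74}\right) - 21047 = 11984 + i \sqrt{74}$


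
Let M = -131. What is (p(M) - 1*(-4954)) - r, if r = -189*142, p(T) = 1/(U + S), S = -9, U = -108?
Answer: 3719663/117 ≈ 31792.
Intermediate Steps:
p(T) = -1/117 (p(T) = 1/(-108 - 9) = 1/(-117) = -1/117)
r = -26838
(p(M) - 1*(-4954)) - r = (-1/117 - 1*(-4954)) - 1*(-26838) = (-1/117 + 4954) + 26838 = 579617/117 + 26838 = 3719663/117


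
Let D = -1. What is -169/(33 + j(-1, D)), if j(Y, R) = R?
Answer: -169/32 ≈ -5.2813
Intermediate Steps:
-169/(33 + j(-1, D)) = -169/(33 - 1) = -169/32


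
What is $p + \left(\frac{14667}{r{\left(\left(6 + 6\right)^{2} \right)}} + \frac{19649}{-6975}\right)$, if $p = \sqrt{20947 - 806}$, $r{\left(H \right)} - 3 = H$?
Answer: $\frac{33137974}{341775} + \sqrt{20141} \approx 238.88$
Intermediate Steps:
$r{\left(H \right)} = 3 + H$
$p = \sqrt{20141}$ ($p = \sqrt{20947 + \left(-12177 + 11371\right)} = \sqrt{20947 - 806} = \sqrt{20141} \approx 141.92$)
$p + \left(\frac{14667}{r{\left(\left(6 + 6\right)^{2} \right)}} + \frac{19649}{-6975}\right) = \sqrt{20141} + \left(\frac{14667}{3 + \left(6 + 6\right)^{2}} + \frac{19649}{-6975}\right) = \sqrt{20141} + \left(\frac{14667}{3 + 12^{2}} + 19649 \left(- \frac{1}{6975}\right)\right) = \sqrt{20141} - \left(\frac{19649}{6975} - \frac{14667}{3 + 144}\right) = \sqrt{20141} - \left(\frac{19649}{6975} - \frac{14667}{147}\right) = \sqrt{20141} + \left(14667 \cdot \frac{1}{147} - \frac{19649}{6975}\right) = \sqrt{20141} + \left(\frac{4889}{49} - \frac{19649}{6975}\right) = \sqrt{20141} + \frac{33137974}{341775} = \frac{33137974}{341775} + \sqrt{20141}$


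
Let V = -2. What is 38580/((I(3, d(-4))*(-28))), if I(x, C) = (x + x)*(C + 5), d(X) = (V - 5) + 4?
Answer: -3215/28 ≈ -114.82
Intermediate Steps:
d(X) = -3 (d(X) = (-2 - 5) + 4 = -7 + 4 = -3)
I(x, C) = 2*x*(5 + C) (I(x, C) = (2*x)*(5 + C) = 2*x*(5 + C))
38580/((I(3, d(-4))*(-28))) = 38580/(((2*3*(5 - 3))*(-28))) = 38580/(((2*3*2)*(-28))) = 38580/((12*(-28))) = 38580/(-336) = 38580*(-1/336) = -3215/28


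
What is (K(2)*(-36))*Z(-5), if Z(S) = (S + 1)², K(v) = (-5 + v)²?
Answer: -5184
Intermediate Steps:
Z(S) = (1 + S)²
(K(2)*(-36))*Z(-5) = ((-5 + 2)²*(-36))*(1 - 5)² = ((-3)²*(-36))*(-4)² = (9*(-36))*16 = -324*16 = -5184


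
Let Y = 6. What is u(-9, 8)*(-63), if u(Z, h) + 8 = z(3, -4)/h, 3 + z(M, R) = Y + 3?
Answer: 1827/4 ≈ 456.75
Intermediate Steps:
z(M, R) = 6 (z(M, R) = -3 + (6 + 3) = -3 + 9 = 6)
u(Z, h) = -8 + 6/h
u(-9, 8)*(-63) = (-8 + 6/8)*(-63) = (-8 + 6*(⅛))*(-63) = (-8 + ¾)*(-63) = -29/4*(-63) = 1827/4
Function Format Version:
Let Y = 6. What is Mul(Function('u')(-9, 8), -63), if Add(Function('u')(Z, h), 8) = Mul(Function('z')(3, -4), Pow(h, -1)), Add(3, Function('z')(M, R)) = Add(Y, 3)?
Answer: Rational(1827, 4) ≈ 456.75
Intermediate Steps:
Function('z')(M, R) = 6 (Function('z')(M, R) = Add(-3, Add(6, 3)) = Add(-3, 9) = 6)
Function('u')(Z, h) = Add(-8, Mul(6, Pow(h, -1)))
Mul(Function('u')(-9, 8), -63) = Mul(Add(-8, Mul(6, Pow(8, -1))), -63) = Mul(Add(-8, Mul(6, Rational(1, 8))), -63) = Mul(Add(-8, Rational(3, 4)), -63) = Mul(Rational(-29, 4), -63) = Rational(1827, 4)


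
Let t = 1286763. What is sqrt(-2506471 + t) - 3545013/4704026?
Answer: -3545013/4704026 + 98*I*sqrt(127) ≈ -0.75361 + 1104.4*I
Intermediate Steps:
sqrt(-2506471 + t) - 3545013/4704026 = sqrt(-2506471 + 1286763) - 3545013/4704026 = sqrt(-1219708) - 3545013*1/4704026 = 98*I*sqrt(127) - 3545013/4704026 = -3545013/4704026 + 98*I*sqrt(127)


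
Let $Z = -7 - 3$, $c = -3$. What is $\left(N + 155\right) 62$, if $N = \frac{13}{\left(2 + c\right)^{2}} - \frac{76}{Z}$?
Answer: $\frac{54436}{5} \approx 10887.0$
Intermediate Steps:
$Z = -10$ ($Z = -7 - 3 = -10$)
$N = \frac{103}{5}$ ($N = \frac{13}{\left(2 - 3\right)^{2}} - \frac{76}{-10} = \frac{13}{\left(-1\right)^{2}} - - \frac{38}{5} = \frac{13}{1} + \frac{38}{5} = 13 \cdot 1 + \frac{38}{5} = 13 + \frac{38}{5} = \frac{103}{5} \approx 20.6$)
$\left(N + 155\right) 62 = \left(\frac{103}{5} + 155\right) 62 = \frac{878}{5} \cdot 62 = \frac{54436}{5}$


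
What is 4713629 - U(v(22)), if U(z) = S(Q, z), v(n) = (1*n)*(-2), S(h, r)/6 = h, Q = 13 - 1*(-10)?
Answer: 4713491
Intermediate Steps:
Q = 23 (Q = 13 + 10 = 23)
S(h, r) = 6*h
v(n) = -2*n (v(n) = n*(-2) = -2*n)
U(z) = 138 (U(z) = 6*23 = 138)
4713629 - U(v(22)) = 4713629 - 1*138 = 4713629 - 138 = 4713491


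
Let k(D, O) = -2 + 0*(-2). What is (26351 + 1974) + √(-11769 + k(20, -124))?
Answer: 28325 + I*√11771 ≈ 28325.0 + 108.49*I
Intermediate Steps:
k(D, O) = -2 (k(D, O) = -2 + 0 = -2)
(26351 + 1974) + √(-11769 + k(20, -124)) = (26351 + 1974) + √(-11769 - 2) = 28325 + √(-11771) = 28325 + I*√11771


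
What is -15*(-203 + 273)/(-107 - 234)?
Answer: 1050/341 ≈ 3.0792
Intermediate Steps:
-15*(-203 + 273)/(-107 - 234) = -1050/(-341) = -1050*(-1)/341 = -15*(-70/341) = 1050/341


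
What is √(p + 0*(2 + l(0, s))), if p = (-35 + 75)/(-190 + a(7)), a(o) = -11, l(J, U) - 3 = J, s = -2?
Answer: 2*I*√2010/201 ≈ 0.4461*I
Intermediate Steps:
l(J, U) = 3 + J
p = -40/201 (p = (-35 + 75)/(-190 - 11) = 40/(-201) = 40*(-1/201) = -40/201 ≈ -0.19900)
√(p + 0*(2 + l(0, s))) = √(-40/201 + 0*(2 + (3 + 0))) = √(-40/201 + 0*(2 + 3)) = √(-40/201 + 0*5) = √(-40/201 + 0) = √(-40/201) = 2*I*√2010/201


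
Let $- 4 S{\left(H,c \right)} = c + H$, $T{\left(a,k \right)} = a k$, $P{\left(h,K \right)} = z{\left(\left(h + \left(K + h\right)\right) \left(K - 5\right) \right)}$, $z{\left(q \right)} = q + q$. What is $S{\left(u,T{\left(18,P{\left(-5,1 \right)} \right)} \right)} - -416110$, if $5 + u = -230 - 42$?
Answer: $\frac{1663421}{4} \approx 4.1586 \cdot 10^{5}$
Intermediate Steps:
$u = -277$ ($u = -5 - 272 = -277$)
$z{\left(q \right)} = 2 q$
$P{\left(h,K \right)} = 2 \left(-5 + K\right) \left(K + 2 h\right)$ ($P{\left(h,K \right)} = 2 \left(h + \left(K + h\right)\right) \left(K - 5\right) = 2 \left(K + 2 h\right) \left(-5 + K\right) = 2 \left(-5 + K\right) \left(K + 2 h\right)$)
$S{\left(H,c \right)} = - \frac{H}{4} - \frac{c}{4}$ ($S{\left(H,c \right)} = - \frac{c + H}{4} = - \frac{H + c}{4} = - \frac{H}{4} - \frac{c}{4}$)
$S{\left(u,T{\left(18,P{\left(-5,1 \right)} \right)} \right)} - -416110 = \left(\left(- \frac{1}{4}\right) \left(-277\right) - \frac{18 \left(\left(-20\right) \left(-5\right) - 10 + 2 \cdot 1^{2} + 4 \cdot 1 \left(-5\right)\right)}{4}\right) - -416110 = \left(\frac{277}{4} - \frac{18 \left(100 - 10 + 2 \cdot 1 - 20\right)}{4}\right) + 416110 = \left(\frac{277}{4} - \frac{18 \left(100 - 10 + 2 - 20\right)}{4}\right) + 416110 = \left(\frac{277}{4} - \frac{18 \cdot 72}{4}\right) + 416110 = \left(\frac{277}{4} - 324\right) + 416110 = - \frac{1019}{4} + 416110 = \frac{1663421}{4}$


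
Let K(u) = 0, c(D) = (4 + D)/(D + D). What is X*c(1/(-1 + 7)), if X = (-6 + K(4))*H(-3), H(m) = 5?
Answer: -375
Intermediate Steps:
c(D) = (4 + D)/(2*D) (c(D) = (4 + D)/((2*D)) = (4 + D)*(1/(2*D)) = (4 + D)/(2*D))
X = -30 (X = (-6 + 0)*5 = -6*5 = -30)
X*c(1/(-1 + 7)) = -15*(4 + 1/(-1 + 7))/(1/(-1 + 7)) = -15*(4 + 1/6)/(1/6) = -15*(4 + ⅙)/⅙ = -15*6*25/6 = -30*25/2 = -375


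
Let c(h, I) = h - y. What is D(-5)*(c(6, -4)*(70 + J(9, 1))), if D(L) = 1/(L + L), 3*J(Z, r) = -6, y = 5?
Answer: -34/5 ≈ -6.8000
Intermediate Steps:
c(h, I) = -5 + h (c(h, I) = h - 1*5 = h - 5 = -5 + h)
J(Z, r) = -2 (J(Z, r) = (⅓)*(-6) = -2)
D(L) = 1/(2*L)
D(-5)*(c(6, -4)*(70 + J(9, 1))) = ((½)/(-5))*((-5 + 6)*(70 - 2)) = ((½)*(-⅕))*(1*68) = -⅒*68 = -34/5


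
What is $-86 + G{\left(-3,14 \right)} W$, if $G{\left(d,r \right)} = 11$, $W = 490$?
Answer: $5304$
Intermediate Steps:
$-86 + G{\left(-3,14 \right)} W = -86 + 11 \cdot 490 = -86 + 5390 = 5304$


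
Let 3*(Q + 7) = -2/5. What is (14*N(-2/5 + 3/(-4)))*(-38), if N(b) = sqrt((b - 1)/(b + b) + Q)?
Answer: -266*I*sqrt(2951130)/345 ≈ -1324.5*I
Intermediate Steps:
Q = -107/15 (Q = -7 + (-2/5)/3 = -7 + (-2*1/5)/3 = -7 + (1/3)*(-2/5) = -7 - 2/15 = -107/15 ≈ -7.1333)
N(b) = sqrt(-107/15 + (-1 + b)/(2*b)) (N(b) = sqrt((b - 1)/(b + b) - 107/15) = sqrt((-1 + b)/((2*b)) - 107/15) = sqrt((-1 + b)*(1/(2*b)) - 107/15) = sqrt((-1 + b)/(2*b) - 107/15) = sqrt(-107/15 + (-1 + b)/(2*b)))
(14*N(-2/5 + 3/(-4)))*(-38) = (14*(sqrt(-5970 - 450/(-2/5 + 3/(-4)))/30))*(-38) = (14*(sqrt(-5970 - 450/(-2*1/5 + 3*(-1/4)))/30))*(-38) = (14*(sqrt(-5970 - 450/(-2/5 - 3/4))/30))*(-38) = (14*(sqrt(-5970 - 450/(-23/20))/30))*(-38) = (14*(sqrt(-5970 - 450*(-20/23))/30))*(-38) = (14*(sqrt(-5970 + 9000/23)/30))*(-38) = (14*(sqrt(-128310/23)/30))*(-38) = (14*((I*sqrt(2951130)/23)/30))*(-38) = (14*(I*sqrt(2951130)/690))*(-38) = (7*I*sqrt(2951130)/345)*(-38) = -266*I*sqrt(2951130)/345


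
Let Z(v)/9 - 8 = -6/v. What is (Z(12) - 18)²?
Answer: 9801/4 ≈ 2450.3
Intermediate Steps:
Z(v) = 72 - 54/v (Z(v) = 72 + 9*(-6/v) = 72 - 54/v)
(Z(12) - 18)² = ((72 - 54/12) - 18)² = ((72 - 54*1/12) - 18)² = ((72 - 9/2) - 18)² = (135/2 - 18)² = (99/2)² = 9801/4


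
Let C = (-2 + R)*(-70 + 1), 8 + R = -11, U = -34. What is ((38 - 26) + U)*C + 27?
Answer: -31851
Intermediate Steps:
R = -19 (R = -8 - 11 = -19)
C = 1449 (C = (-2 - 19)*(-70 + 1) = -21*(-69) = 1449)
((38 - 26) + U)*C + 27 = ((38 - 26) - 34)*1449 + 27 = (12 - 34)*1449 + 27 = -22*1449 + 27 = -31878 + 27 = -31851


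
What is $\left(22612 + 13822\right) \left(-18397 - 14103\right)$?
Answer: $-1184105000$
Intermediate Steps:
$\left(22612 + 13822\right) \left(-18397 - 14103\right) = 36434 \left(-32500\right) = -1184105000$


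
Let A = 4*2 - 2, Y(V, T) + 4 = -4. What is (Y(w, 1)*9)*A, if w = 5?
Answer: -432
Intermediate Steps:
Y(V, T) = -8 (Y(V, T) = -4 - 4 = -8)
A = 6 (A = 8 - 2 = 6)
(Y(w, 1)*9)*A = -8*9*6 = -72*6 = -432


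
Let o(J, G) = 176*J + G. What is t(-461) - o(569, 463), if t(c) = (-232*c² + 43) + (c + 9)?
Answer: -49405888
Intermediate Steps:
t(c) = 52 + c - 232*c² (t(c) = (43 - 232*c²) + (9 + c) = 52 + c - 232*c²)
o(J, G) = G + 176*J
t(-461) - o(569, 463) = (52 - 461 - 232*(-461)²) - (463 + 176*569) = (52 - 461 - 232*212521) - (463 + 100144) = (52 - 461 - 49304872) - 1*100607 = -49305281 - 100607 = -49405888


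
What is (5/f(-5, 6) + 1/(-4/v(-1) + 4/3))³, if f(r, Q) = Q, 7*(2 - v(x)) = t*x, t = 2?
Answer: -103823/27000 ≈ -3.8453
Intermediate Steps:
v(x) = 2 - 2*x/7
(5/f(-5, 6) + 1/(-4/v(-1) + 4/3))³ = (5/6 + 1/(-4/(2 - 2/7*(-1)) + 4/3))³ = (5*(⅙) + 1/(-4/(2 + 2/7) + 4*(⅓)))³ = (⅚ + 1/(-4/16/7 + 4/3))³ = (⅚ + 1/(-4*7/16 + 4/3))³ = (⅚ + 1/(-7/4 + 4/3))³ = (⅚ + 1/(-5/12))³ = (⅚ + 1*(-12/5))³ = (⅚ - 12/5)³ = (-47/30)³ = -103823/27000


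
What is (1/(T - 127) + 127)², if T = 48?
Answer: 100641024/6241 ≈ 16126.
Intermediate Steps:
(1/(T - 127) + 127)² = (1/(48 - 127) + 127)² = (1/(-79) + 127)² = (-1/79 + 127)² = (10032/79)² = 100641024/6241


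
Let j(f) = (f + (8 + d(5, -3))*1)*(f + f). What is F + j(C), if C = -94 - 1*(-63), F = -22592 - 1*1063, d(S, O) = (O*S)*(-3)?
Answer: -25019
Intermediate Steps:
d(S, O) = -3*O*S
F = -23655 (F = -22592 - 1063 = -23655)
C = -31 (C = -94 + 63 = -31)
j(f) = 2*f*(53 + f) (j(f) = (f + (8 - 3*(-3)*5)*1)*(f + f) = (f + (8 + 45)*1)*(2*f) = (f + 53*1)*(2*f) = (f + 53)*(2*f) = (53 + f)*(2*f) = 2*f*(53 + f))
F + j(C) = -23655 + 2*(-31)*(53 - 31) = -23655 + 2*(-31)*22 = -23655 - 1364 = -25019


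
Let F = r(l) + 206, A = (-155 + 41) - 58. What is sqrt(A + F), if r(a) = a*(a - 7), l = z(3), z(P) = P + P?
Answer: 2*sqrt(7) ≈ 5.2915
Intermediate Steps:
z(P) = 2*P
l = 6 (l = 2*3 = 6)
r(a) = a*(-7 + a)
A = -172 (A = -114 - 58 = -172)
F = 200 (F = 6*(-7 + 6) + 206 = 6*(-1) + 206 = -6 + 206 = 200)
sqrt(A + F) = sqrt(-172 + 200) = sqrt(28) = 2*sqrt(7)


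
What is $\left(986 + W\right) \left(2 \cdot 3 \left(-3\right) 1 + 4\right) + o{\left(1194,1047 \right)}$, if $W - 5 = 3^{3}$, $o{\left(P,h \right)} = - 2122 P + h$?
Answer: $-2546873$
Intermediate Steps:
$o{\left(P,h \right)} = h - 2122 P$
$W = 32$ ($W = 5 + 3^{3} = 5 + 27 = 32$)
$\left(986 + W\right) \left(2 \cdot 3 \left(-3\right) 1 + 4\right) + o{\left(1194,1047 \right)} = \left(986 + 32\right) \left(2 \cdot 3 \left(-3\right) 1 + 4\right) + \left(1047 - 2533668\right) = 1018 \left(6 \left(-3\right) 1 + 4\right) + \left(1047 - 2533668\right) = 1018 \left(\left(-18\right) 1 + 4\right) - 2532621 = 1018 \left(-18 + 4\right) - 2532621 = 1018 \left(-14\right) - 2532621 = -14252 - 2532621 = -2546873$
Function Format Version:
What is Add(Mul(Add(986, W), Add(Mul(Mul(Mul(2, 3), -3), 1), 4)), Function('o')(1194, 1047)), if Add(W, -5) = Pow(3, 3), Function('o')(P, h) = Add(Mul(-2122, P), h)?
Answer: -2546873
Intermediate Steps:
Function('o')(P, h) = Add(h, Mul(-2122, P))
W = 32 (W = Add(5, Pow(3, 3)) = Add(5, 27) = 32)
Add(Mul(Add(986, W), Add(Mul(Mul(Mul(2, 3), -3), 1), 4)), Function('o')(1194, 1047)) = Add(Mul(Add(986, 32), Add(Mul(Mul(Mul(2, 3), -3), 1), 4)), Add(1047, Mul(-2122, 1194))) = Add(Mul(1018, Add(Mul(Mul(6, -3), 1), 4)), Add(1047, -2533668)) = Add(Mul(1018, Add(Mul(-18, 1), 4)), -2532621) = Add(Mul(1018, Add(-18, 4)), -2532621) = Add(Mul(1018, -14), -2532621) = Add(-14252, -2532621) = -2546873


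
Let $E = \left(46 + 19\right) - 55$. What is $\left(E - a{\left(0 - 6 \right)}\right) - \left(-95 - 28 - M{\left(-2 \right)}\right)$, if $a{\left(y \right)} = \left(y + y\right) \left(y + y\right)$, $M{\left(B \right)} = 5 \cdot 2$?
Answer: $-1$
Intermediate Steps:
$M{\left(B \right)} = 10$
$E = 10$ ($E = 65 - 55 = 10$)
$a{\left(y \right)} = 4 y^{2}$ ($a{\left(y \right)} = 2 y 2 y = 4 y^{2}$)
$\left(E - a{\left(0 - 6 \right)}\right) - \left(-95 - 28 - M{\left(-2 \right)}\right) = \left(10 - 4 \left(0 - 6\right)^{2}\right) + \left(10 - \left(-95 - 28\right)\right) = \left(10 - 4 \left(-6\right)^{2}\right) + \left(10 - -123\right) = \left(10 - 4 \cdot 36\right) + \left(10 + 123\right) = \left(10 - 144\right) + 133 = -134 + 133 = -1$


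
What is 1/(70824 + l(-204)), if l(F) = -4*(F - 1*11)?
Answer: 1/71684 ≈ 1.3950e-5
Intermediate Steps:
l(F) = 44 - 4*F (l(F) = -4*(F - 11) = -4*(-11 + F) = 44 - 4*F)
1/(70824 + l(-204)) = 1/(70824 + (44 - 4*(-204))) = 1/(70824 + (44 + 816)) = 1/(70824 + 860) = 1/71684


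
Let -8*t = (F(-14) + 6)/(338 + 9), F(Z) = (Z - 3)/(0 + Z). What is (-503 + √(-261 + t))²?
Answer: (4887148 - I*√24638816545)²/94400656 ≈ 2.5275e+5 - 16253.0*I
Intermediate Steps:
F(Z) = (-3 + Z)/Z
t = -101/38864 (t = -((-3 - 14)/(-14) + 6)/(8*(338 + 9)) = -(-1/14*(-17) + 6)/(8*347) = -(17/14 + 6)/(8*347) = -101/(112*347) = -⅛*101/4858 = -101/38864 ≈ -0.0025988)
(-503 + √(-261 + t))² = (-503 + √(-261 - 101/38864))² = (-503 + √(-10143605/38864))² = (-503 + I*√24638816545/9716)²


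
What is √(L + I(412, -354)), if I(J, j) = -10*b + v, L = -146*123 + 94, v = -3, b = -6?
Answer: I*√17807 ≈ 133.44*I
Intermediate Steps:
L = -17864 (L = -17958 + 94 = -17864)
I(J, j) = 57 (I(J, j) = -10*(-6) - 3 = 60 - 3 = 57)
√(L + I(412, -354)) = √(-17864 + 57) = √(-17807) = I*√17807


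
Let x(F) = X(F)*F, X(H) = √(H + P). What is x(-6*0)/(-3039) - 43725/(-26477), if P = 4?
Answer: 3975/2407 ≈ 1.6514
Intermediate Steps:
X(H) = √(4 + H) (X(H) = √(H + 4) = √(4 + H))
x(F) = F*√(4 + F) (x(F) = √(4 + F)*F = F*√(4 + F))
x(-6*0)/(-3039) - 43725/(-26477) = ((-6*0)*√(4 - 6*0))/(-3039) - 43725/(-26477) = (0*√(4 + 0))*(-1/3039) - 43725*(-1/26477) = (0*√4)*(-1/3039) + 3975/2407 = (0*2)*(-1/3039) + 3975/2407 = 0*(-1/3039) + 3975/2407 = 0 + 3975/2407 = 3975/2407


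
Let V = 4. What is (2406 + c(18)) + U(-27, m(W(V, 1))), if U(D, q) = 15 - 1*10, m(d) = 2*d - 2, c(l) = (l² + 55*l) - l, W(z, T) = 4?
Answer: 3707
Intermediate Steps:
c(l) = l² + 54*l
m(d) = -2 + 2*d
U(D, q) = 5 (U(D, q) = 15 - 10 = 5)
(2406 + c(18)) + U(-27, m(W(V, 1))) = (2406 + 18*(54 + 18)) + 5 = (2406 + 18*72) + 5 = (2406 + 1296) + 5 = 3702 + 5 = 3707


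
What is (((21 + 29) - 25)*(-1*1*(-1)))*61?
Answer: 1525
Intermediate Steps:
(((21 + 29) - 25)*(-1*1*(-1)))*61 = ((50 - 25)*(-1*(-1)))*61 = (25*1)*61 = 25*61 = 1525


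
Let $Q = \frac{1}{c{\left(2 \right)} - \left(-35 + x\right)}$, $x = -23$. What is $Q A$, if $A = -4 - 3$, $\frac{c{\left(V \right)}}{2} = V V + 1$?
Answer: $- \frac{7}{68} \approx -0.10294$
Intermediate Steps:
$c{\left(V \right)} = 2 + 2 V^{2}$ ($c{\left(V \right)} = 2 \left(V V + 1\right) = 2 \left(V^{2} + 1\right) = 2 \left(1 + V^{2}\right) = 2 + 2 V^{2}$)
$A = -7$ ($A = -4 - 3 = -7$)
$Q = \frac{1}{68}$ ($Q = \frac{1}{\left(2 + 2 \cdot 2^{2}\right) + \left(35 - -23\right)} = \frac{1}{\left(2 + 2 \cdot 4\right) + \left(35 + 23\right)} = \frac{1}{\left(2 + 8\right) + 58} = \frac{1}{10 + 58} = \frac{1}{68} \approx 0.014706$)
$Q A = \frac{1}{68} \left(-7\right) = - \frac{7}{68}$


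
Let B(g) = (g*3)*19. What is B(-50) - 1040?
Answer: -3890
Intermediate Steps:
B(g) = 57*g (B(g) = (3*g)*19 = 57*g)
B(-50) - 1040 = 57*(-50) - 1040 = -2850 - 1040 = -3890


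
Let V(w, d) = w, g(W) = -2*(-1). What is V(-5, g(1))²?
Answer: 25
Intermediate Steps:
g(W) = 2
V(-5, g(1))² = (-5)² = 25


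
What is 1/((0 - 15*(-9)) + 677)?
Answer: 1/812 ≈ 0.0012315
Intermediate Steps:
1/((0 - 15*(-9)) + 677) = 1/((0 + 135) + 677) = 1/(135 + 677) = 1/812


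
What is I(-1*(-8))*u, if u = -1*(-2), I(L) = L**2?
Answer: 128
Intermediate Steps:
u = 2
I(-1*(-8))*u = (-1*(-8))**2*2 = 8**2*2 = 64*2 = 128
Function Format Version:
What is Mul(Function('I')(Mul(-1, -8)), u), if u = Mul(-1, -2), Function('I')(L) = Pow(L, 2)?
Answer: 128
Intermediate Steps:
u = 2
Mul(Function('I')(Mul(-1, -8)), u) = Mul(Pow(Mul(-1, -8), 2), 2) = Mul(Pow(8, 2), 2) = Mul(64, 2) = 128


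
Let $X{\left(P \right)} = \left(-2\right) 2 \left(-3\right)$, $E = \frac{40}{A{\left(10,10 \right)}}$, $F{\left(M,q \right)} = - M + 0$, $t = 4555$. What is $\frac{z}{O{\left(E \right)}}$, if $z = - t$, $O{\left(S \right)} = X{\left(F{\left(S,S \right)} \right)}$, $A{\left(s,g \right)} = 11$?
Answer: $- \frac{4555}{12} \approx -379.58$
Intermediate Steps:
$F{\left(M,q \right)} = - M$
$E = \frac{40}{11} \approx 3.6364$
$X{\left(P \right)} = 12$ ($X{\left(P \right)} = \left(-4\right) \left(-3\right) = 12$)
$O{\left(S \right)} = 12$
$z = -4555$ ($z = \left(-1\right) 4555 = -4555$)
$\frac{z}{O{\left(E \right)}} = - \frac{4555}{12}$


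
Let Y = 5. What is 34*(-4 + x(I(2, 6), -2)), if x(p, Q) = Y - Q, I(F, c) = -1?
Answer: 102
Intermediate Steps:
x(p, Q) = 5 - Q
34*(-4 + x(I(2, 6), -2)) = 34*(-4 + (5 - 1*(-2))) = 34*(-4 + (5 + 2)) = 34*(-4 + 7) = 34*3 = 102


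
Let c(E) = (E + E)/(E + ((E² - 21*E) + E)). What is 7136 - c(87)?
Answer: 242623/34 ≈ 7136.0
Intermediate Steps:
c(E) = 2*E/(E² - 19*E) (c(E) = (2*E)/(E + (E² - 20*E)) = (2*E)/(E² - 19*E) = 2*E/(E² - 19*E))
7136 - c(87) = 7136 - 2/(-19 + 87) = 7136 - 2/68 = 7136 - 1*1/34 = 7136 - 1/34 = 242623/34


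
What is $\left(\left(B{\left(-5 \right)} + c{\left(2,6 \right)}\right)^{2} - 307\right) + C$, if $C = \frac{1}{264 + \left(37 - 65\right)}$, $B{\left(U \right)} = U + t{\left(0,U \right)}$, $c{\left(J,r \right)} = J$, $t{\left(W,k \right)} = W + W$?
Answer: $- \frac{70327}{236} \approx -298.0$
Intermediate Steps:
$t{\left(W,k \right)} = 2 W$
$B{\left(U \right)} = U$ ($B{\left(U \right)} = U + 2 \cdot 0 = U + 0 = U$)
$C = \frac{1}{236}$ ($C = \frac{1}{264 - 28} = \frac{1}{236} \approx 0.0042373$)
$\left(\left(B{\left(-5 \right)} + c{\left(2,6 \right)}\right)^{2} - 307\right) + C = \left(\left(-5 + 2\right)^{2} - 307\right) + \frac{1}{236} = \left(\left(-3\right)^{2} - 307\right) + \frac{1}{236} = \left(9 - 307\right) + \frac{1}{236} = -298 + \frac{1}{236} = - \frac{70327}{236}$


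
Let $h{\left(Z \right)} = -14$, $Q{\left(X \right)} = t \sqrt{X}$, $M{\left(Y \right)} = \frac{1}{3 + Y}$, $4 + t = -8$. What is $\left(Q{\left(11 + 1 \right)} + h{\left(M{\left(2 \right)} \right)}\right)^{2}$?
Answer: $1924 + 672 \sqrt{3} \approx 3087.9$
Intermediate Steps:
$t = -12$ ($t = -4 - 8 = -12$)
$Q{\left(X \right)} = - 12 \sqrt{X}$
$\left(Q{\left(11 + 1 \right)} + h{\left(M{\left(2 \right)} \right)}\right)^{2} = \left(- 12 \sqrt{11 + 1} - 14\right)^{2} = \left(- 12 \sqrt{12} - 14\right)^{2} = \left(- 12 \cdot 2 \sqrt{3} - 14\right)^{2} = \left(- 24 \sqrt{3} - 14\right)^{2} = \left(-14 - 24 \sqrt{3}\right)^{2}$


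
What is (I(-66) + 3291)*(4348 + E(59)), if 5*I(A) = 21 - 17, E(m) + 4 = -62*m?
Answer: 11290874/5 ≈ 2.2582e+6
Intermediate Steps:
E(m) = -4 - 62*m
I(A) = ⅘ (I(A) = (21 - 17)/5 = (⅕)*4 = ⅘)
(I(-66) + 3291)*(4348 + E(59)) = (⅘ + 3291)*(4348 + (-4 - 62*59)) = 16459*(4348 + (-4 - 3658))/5 = 16459*(4348 - 3662)/5 = (16459/5)*686 = 11290874/5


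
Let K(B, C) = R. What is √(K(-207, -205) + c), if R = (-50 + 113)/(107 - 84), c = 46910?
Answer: √24816839/23 ≈ 216.59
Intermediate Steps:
R = 63/23 ≈ 2.7391
K(B, C) = 63/23
√(K(-207, -205) + c) = √(63/23 + 46910) = √(1078993/23) = √24816839/23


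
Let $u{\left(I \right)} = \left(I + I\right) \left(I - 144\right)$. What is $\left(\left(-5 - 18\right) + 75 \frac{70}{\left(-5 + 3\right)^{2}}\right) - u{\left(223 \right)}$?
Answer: $- \frac{67889}{2} \approx -33945.0$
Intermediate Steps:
$u{\left(I \right)} = 2 I \left(-144 + I\right)$
$\left(\left(-5 - 18\right) + 75 \frac{70}{\left(-5 + 3\right)^{2}}\right) - u{\left(223 \right)} = \left(\left(-5 - 18\right) + 75 \frac{70}{\left(-5 + 3\right)^{2}}\right) - 2 \cdot 223 \left(-144 + 223\right) = \left(\left(-5 - 18\right) + 75 \frac{70}{\left(-2\right)^{2}}\right) - 2 \cdot 223 \cdot 79 = \left(-23 + 75 \cdot \frac{70}{4}\right) - 35234 = \left(-23 + 75 \cdot 70 \cdot \frac{1}{4}\right) - 35234 = \left(-23 + 75 \cdot \frac{35}{2}\right) - 35234 = \left(-23 + \frac{2625}{2}\right) - 35234 = \frac{2579}{2} - 35234 = - \frac{67889}{2}$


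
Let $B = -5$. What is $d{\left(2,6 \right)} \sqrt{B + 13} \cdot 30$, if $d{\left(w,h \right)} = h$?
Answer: $360 \sqrt{2} \approx 509.12$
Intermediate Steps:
$d{\left(2,6 \right)} \sqrt{B + 13} \cdot 30 = 6 \sqrt{-5 + 13} \cdot 30 = 6 \sqrt{8} \cdot 30 = 6 \cdot 2 \sqrt{2} \cdot 30 = 12 \sqrt{2} \cdot 30 = 360 \sqrt{2}$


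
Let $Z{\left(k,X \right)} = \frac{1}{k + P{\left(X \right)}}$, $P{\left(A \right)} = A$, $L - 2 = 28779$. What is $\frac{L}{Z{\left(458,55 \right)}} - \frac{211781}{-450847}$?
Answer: $\frac{6656599722872}{450847} \approx 1.4765 \cdot 10^{7}$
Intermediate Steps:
$L = 28781$ ($L = 2 + 28779 = 28781$)
$Z{\left(k,X \right)} = \frac{1}{X + k}$ ($Z{\left(k,X \right)} = \frac{1}{k + X} = \frac{1}{X + k}$)
$\frac{L}{Z{\left(458,55 \right)}} - \frac{211781}{-450847} = \frac{28781}{\frac{1}{55 + 458}} - \frac{211781}{-450847} = \frac{28781}{\frac{1}{513}} - - \frac{211781}{450847} = 28781 \frac{1}{\frac{1}{513}} + \frac{211781}{450847} = 28781 \cdot 513 + \frac{211781}{450847} = 14764653 + \frac{211781}{450847} = \frac{6656599722872}{450847}$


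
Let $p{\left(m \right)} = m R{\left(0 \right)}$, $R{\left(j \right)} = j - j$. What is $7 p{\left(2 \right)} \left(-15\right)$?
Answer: $0$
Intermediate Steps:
$R{\left(j \right)} = 0$
$p{\left(m \right)} = 0$ ($p{\left(m \right)} = m 0 = 0$)
$7 p{\left(2 \right)} \left(-15\right) = 7 \cdot 0 \left(-15\right) = 0 \left(-15\right) = 0$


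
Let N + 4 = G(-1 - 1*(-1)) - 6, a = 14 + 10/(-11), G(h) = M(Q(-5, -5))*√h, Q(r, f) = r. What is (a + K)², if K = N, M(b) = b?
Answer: 1156/121 ≈ 9.5537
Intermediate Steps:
G(h) = -5*√h
a = 144/11 (a = 14 + 10*(-1/11) = 14 - 10/11 = 144/11 ≈ 13.091)
N = -10 (N = -4 + (-5*√(-1 - 1*(-1)) - 6) = -4 + (-5*√(-1 + 1) - 6) = -4 + (-5*√0 - 6) = -4 + (-5*0 - 6) = -4 + (0 - 6) = -4 - 6 = -10)
K = -10
(a + K)² = (144/11 - 10)² = (34/11)² = 1156/121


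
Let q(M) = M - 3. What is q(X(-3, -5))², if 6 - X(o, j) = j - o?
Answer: 25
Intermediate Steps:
X(o, j) = 6 + o - j (X(o, j) = 6 - (j - o) = 6 + (o - j) = 6 + o - j)
q(M) = -3 + M
q(X(-3, -5))² = (-3 + (6 - 3 - 1*(-5)))² = (-3 + (6 - 3 + 5))² = (-3 + 8)² = 5² = 25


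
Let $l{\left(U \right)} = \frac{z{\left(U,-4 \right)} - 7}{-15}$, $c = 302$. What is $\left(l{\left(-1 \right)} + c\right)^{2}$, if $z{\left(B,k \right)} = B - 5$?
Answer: $\frac{20638849}{225} \approx 91728.0$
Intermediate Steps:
$z{\left(B,k \right)} = -5 + B$
$l{\left(U \right)} = \frac{4}{5} - \frac{U}{15}$ ($l{\left(U \right)} = \frac{\left(-5 + U\right) - 7}{-15} = \left(\left(-5 + U\right) - 7\right) \left(- \frac{1}{15}\right) = \left(-12 + U\right) \left(- \frac{1}{15}\right) = \frac{4}{5} - \frac{U}{15}$)
$\left(l{\left(-1 \right)} + c\right)^{2} = \left(\left(\frac{4}{5} - - \frac{1}{15}\right) + 302\right)^{2} = \left(\left(\frac{4}{5} + \frac{1}{15}\right) + 302\right)^{2} = \left(\frac{13}{15} + 302\right)^{2} = \left(\frac{4543}{15}\right)^{2} = \frac{20638849}{225}$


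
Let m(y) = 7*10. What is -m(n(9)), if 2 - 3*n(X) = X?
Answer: -70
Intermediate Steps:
n(X) = ⅔ - X/3
m(y) = 70
-m(n(9)) = -1*70 = -70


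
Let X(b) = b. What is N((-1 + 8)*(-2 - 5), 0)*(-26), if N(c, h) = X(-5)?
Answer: 130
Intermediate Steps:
N(c, h) = -5
N((-1 + 8)*(-2 - 5), 0)*(-26) = -5*(-26) = 130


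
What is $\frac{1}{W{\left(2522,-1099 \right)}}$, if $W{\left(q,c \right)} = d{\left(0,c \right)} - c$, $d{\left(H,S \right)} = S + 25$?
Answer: $\frac{1}{25} \approx 0.04$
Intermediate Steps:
$d{\left(H,S \right)} = 25 + S$
$W{\left(q,c \right)} = 25$ ($W{\left(q,c \right)} = \left(25 + c\right) - c = 25$)
$\frac{1}{W{\left(2522,-1099 \right)}} = \frac{1}{25}$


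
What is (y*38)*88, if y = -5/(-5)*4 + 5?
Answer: 30096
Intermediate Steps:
y = 9 (y = -5*(-⅕)*4 + 5 = 1*4 + 5 = 4 + 5 = 9)
(y*38)*88 = (9*38)*88 = 342*88 = 30096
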